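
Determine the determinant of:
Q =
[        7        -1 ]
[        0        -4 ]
det(Q) = -28

For a 2×2 matrix [[a, b], [c, d]], det = a*d - b*c.
det(Q) = (7)*(-4) - (-1)*(0) = -28 - 0 = -28.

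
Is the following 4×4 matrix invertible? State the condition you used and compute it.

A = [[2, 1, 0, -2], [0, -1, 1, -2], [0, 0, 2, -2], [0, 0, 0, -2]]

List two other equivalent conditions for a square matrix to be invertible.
Yes, invertible; det(A) = 8 ≠ 0. Equivalent conditions: rank(A) = 4; Ax = 0 has only the trivial solution; 0 is not an eigenvalue; the columns of A are linearly independent.

To check invertibility, compute det(A).
The given matrix is triangular, so det(A) equals the product of its diagonal entries = 8 ≠ 0.
Since det(A) ≠ 0, A is invertible.
Equivalent conditions for a square matrix A to be invertible:
- rank(A) = 4 (full rank).
- The homogeneous system Ax = 0 has only the trivial solution x = 0.
- 0 is not an eigenvalue of A.
- The columns (equivalently rows) of A are linearly independent.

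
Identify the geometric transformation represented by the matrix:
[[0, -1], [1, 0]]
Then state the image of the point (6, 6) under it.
rotation by 90° counterclockwise; image of (6, 6) is (-6, 6)

This matches the form [[cos θ, -sin θ], [sin θ, cos θ]] of a rotation matrix; reading off cos θ and sin θ gives the angle.
The matrix [[0, -1], [1, 0]] represents: rotation by 90° counterclockwise.
Applying it to (6, 6): [0·6 + -1·6, 1·6 + 0·6] = (-6, 6).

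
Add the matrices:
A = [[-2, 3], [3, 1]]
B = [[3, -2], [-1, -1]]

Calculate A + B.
[[1, 1], [2, 0]]

Add corresponding elements:
(-2)+(3)=1
(3)+(-2)=1
(3)+(-1)=2
(1)+(-1)=0
A + B = [[1, 1], [2, 0]]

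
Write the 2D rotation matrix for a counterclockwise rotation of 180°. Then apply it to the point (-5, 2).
R = [[-1, 0], [0, -1]]; R·(-5, 2) = (5, -2)

Rotation matrix formula: R(θ) = [[cos θ, -sin θ], [sin θ, cos θ]]
For θ = 180°:
cos(180°) = -1
sin(180°) = 0
R = [[-1, 0], [0, -1]]
Apply to (-5, 2): [-1·-5 + (0)·2, 0·-5 + -1·2] = (5, -2)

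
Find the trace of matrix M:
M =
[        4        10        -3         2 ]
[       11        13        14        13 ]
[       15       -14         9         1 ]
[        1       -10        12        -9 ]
tr(M) = 4 + 13 + 9 - 9 = 17

The trace of a square matrix is the sum of its diagonal entries.
Diagonal entries of M: M[0][0] = 4, M[1][1] = 13, M[2][2] = 9, M[3][3] = -9.
tr(M) = 4 + 13 + 9 - 9 = 17.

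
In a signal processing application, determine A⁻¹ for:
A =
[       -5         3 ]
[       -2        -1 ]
det(A) = 11
A⁻¹ =
[    -1/11     -3/11 ]
[     2/11     -5/11 ]

For a 2×2 matrix A = [[a, b], [c, d]] with det(A) ≠ 0, A⁻¹ = (1/det(A)) * [[d, -b], [-c, a]].
det(A) = (-5)*(-1) - (3)*(-2) = 5 + 6 = 11.
A⁻¹ = (1/11) * [[-1, -3], [2, -5]].
Dividing each entry by 11 and reducing:
A⁻¹ =
[    -1/11     -3/11 ]
[     2/11     -5/11 ]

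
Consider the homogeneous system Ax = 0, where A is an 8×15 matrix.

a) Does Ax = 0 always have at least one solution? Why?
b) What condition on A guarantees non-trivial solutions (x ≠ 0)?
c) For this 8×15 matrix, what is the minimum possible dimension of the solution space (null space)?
a) Yes, x = 0 is always a solution. b) When A has linearly dependent columns (rank < n). c) Minimum nullity = 7.

a) x = 0 satisfies A·0 = 0, so the zero vector is always a solution.
b) Non-trivial solutions exist iff the columns of A are linearly dependent, equivalently rank(A) < n (the number of columns).
c) By rank-nullity, rank(A) + nullity(A) = n = 15. Since A has only 8 rows, rank(A) ≤ 8, so nullity(A) ≥ 15 - 8 = 7.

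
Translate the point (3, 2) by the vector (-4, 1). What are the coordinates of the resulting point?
(-1, 3)

Translation by (-4, 1):
x' = 3 + -4 = -1
y' = 2 + 1 = 3
Homogeneous matrix: [[1, 0, -4], [0, 1, 1], [0, 0, 1]]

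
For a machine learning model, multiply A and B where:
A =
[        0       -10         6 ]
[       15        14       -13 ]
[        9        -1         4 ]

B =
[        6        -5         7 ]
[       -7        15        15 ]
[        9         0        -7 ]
AB =
[      124      -150      -192 ]
[     -125       135       406 ]
[       97       -60        20 ]

Matrix multiplication: (AB)[i][j] = sum over k of A[i][k] * B[k][j].
  (AB)[0][0] = (0)*(6) + (-10)*(-7) + (6)*(9) = 124
  (AB)[0][1] = (0)*(-5) + (-10)*(15) + (6)*(0) = -150
  (AB)[0][2] = (0)*(7) + (-10)*(15) + (6)*(-7) = -192
  (AB)[1][0] = (15)*(6) + (14)*(-7) + (-13)*(9) = -125
  (AB)[1][1] = (15)*(-5) + (14)*(15) + (-13)*(0) = 135
  (AB)[1][2] = (15)*(7) + (14)*(15) + (-13)*(-7) = 406
  (AB)[2][0] = (9)*(6) + (-1)*(-7) + (4)*(9) = 97
  (AB)[2][1] = (9)*(-5) + (-1)*(15) + (4)*(0) = -60
  (AB)[2][2] = (9)*(7) + (-1)*(15) + (4)*(-7) = 20
AB =
[      124      -150      -192 ]
[     -125       135       406 ]
[       97       -60        20 ]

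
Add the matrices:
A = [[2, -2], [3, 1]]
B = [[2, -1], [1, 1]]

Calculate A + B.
[[4, -3], [4, 2]]

Add corresponding elements:
(2)+(2)=4
(-2)+(-1)=-3
(3)+(1)=4
(1)+(1)=2
A + B = [[4, -3], [4, 2]]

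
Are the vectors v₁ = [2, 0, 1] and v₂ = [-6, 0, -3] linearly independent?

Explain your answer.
No, linearly dependent (v₂ = -3·v₁)

Check whether there is a scalar k with v₂ = k·v₁.
Comparing components, k = -3 satisfies -3·[2, 0, 1] = [-6, 0, -3].
Since v₂ is a scalar multiple of v₁, the two vectors are linearly dependent.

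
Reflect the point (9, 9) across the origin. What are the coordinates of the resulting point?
(-9, -9)

Reflection across origin: (9, 9) → (-9, -9)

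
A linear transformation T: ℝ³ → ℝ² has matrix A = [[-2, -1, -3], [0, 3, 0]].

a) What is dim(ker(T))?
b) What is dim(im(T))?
dim(ker) = 1, dim(im) = 2

The two rows are not scalar multiples of one another (no single k satisfies row 2 = k × row 1), so they are linearly independent.
Thus rank(A) = 2.
dim(im(T)) = rank(A) = 2.
By the rank-nullity theorem applied to T: ℝ³ → ℝ², rank(A) + nullity(A) = 3 (the domain dimension), so dim(ker(T)) = 3 - 2 = 1.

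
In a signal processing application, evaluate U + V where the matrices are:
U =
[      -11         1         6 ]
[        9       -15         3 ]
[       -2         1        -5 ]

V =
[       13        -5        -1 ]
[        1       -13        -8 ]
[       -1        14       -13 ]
U + V =
[        2        -4         5 ]
[       10       -28        -5 ]
[       -3        15       -18 ]

Matrix addition is elementwise: (U+V)[i][j] = U[i][j] + V[i][j].
  (U+V)[0][0] = (-11) + (13) = 2
  (U+V)[0][1] = (1) + (-5) = -4
  (U+V)[0][2] = (6) + (-1) = 5
  (U+V)[1][0] = (9) + (1) = 10
  (U+V)[1][1] = (-15) + (-13) = -28
  (U+V)[1][2] = (3) + (-8) = -5
  (U+V)[2][0] = (-2) + (-1) = -3
  (U+V)[2][1] = (1) + (14) = 15
  (U+V)[2][2] = (-5) + (-13) = -18
U + V =
[        2        -4         5 ]
[       10       -28        -5 ]
[       -3        15       -18 ]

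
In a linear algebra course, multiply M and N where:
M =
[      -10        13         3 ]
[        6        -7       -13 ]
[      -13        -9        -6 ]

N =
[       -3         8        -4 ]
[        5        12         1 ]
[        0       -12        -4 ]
MN =
[       95        40        41 ]
[      -53       120        21 ]
[       -6      -140        67 ]

Matrix multiplication: (MN)[i][j] = sum over k of M[i][k] * N[k][j].
  (MN)[0][0] = (-10)*(-3) + (13)*(5) + (3)*(0) = 95
  (MN)[0][1] = (-10)*(8) + (13)*(12) + (3)*(-12) = 40
  (MN)[0][2] = (-10)*(-4) + (13)*(1) + (3)*(-4) = 41
  (MN)[1][0] = (6)*(-3) + (-7)*(5) + (-13)*(0) = -53
  (MN)[1][1] = (6)*(8) + (-7)*(12) + (-13)*(-12) = 120
  (MN)[1][2] = (6)*(-4) + (-7)*(1) + (-13)*(-4) = 21
  (MN)[2][0] = (-13)*(-3) + (-9)*(5) + (-6)*(0) = -6
  (MN)[2][1] = (-13)*(8) + (-9)*(12) + (-6)*(-12) = -140
  (MN)[2][2] = (-13)*(-4) + (-9)*(1) + (-6)*(-4) = 67
MN =
[       95        40        41 ]
[      -53       120        21 ]
[       -6      -140        67 ]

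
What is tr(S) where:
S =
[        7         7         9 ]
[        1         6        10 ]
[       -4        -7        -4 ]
tr(S) = 7 + 6 - 4 = 9

The trace of a square matrix is the sum of its diagonal entries.
Diagonal entries of S: S[0][0] = 7, S[1][1] = 6, S[2][2] = -4.
tr(S) = 7 + 6 - 4 = 9.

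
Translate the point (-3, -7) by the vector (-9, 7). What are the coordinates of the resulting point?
(-12, 0)

Translation by (-9, 7):
x' = -3 + -9 = -12
y' = -7 + 7 = 0
Homogeneous matrix: [[1, 0, -9], [0, 1, 7], [0, 0, 1]]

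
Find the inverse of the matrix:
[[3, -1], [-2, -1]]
[[1/5, -1/5], [-2/5, -3/5]]

For [[a,b],[c,d]], inverse = (1/det)·[[d,-b],[-c,a]]
det = 3·-1 - -1·-2 = -5
Inverse = (1/-5)·[[-1, 1], [2, 3]]
        = [[1/5, -1/5], [-2/5, -3/5]]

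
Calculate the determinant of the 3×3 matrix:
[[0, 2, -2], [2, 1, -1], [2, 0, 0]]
0

Expansion along first row:
det = 0·det([[1,-1],[0,0]]) - 2·det([[2,-1],[2,0]]) + -2·det([[2,1],[2,0]])
    = 0·(1·0 - -1·0) - 2·(2·0 - -1·2) + -2·(2·0 - 1·2)
    = 0·0 - 2·2 + -2·-2
    = 0 + -4 + 4 = 0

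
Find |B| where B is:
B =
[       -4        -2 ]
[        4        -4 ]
det(B) = 24

For a 2×2 matrix [[a, b], [c, d]], det = a*d - b*c.
det(B) = (-4)*(-4) - (-2)*(4) = 16 + 8 = 24.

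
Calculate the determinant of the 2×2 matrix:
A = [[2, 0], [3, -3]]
-6

For A = [[a, b], [c, d]], det(A) = a*d - b*c.
det(A) = (2)*(-3) - (0)*(3) = -6 - 0 = -6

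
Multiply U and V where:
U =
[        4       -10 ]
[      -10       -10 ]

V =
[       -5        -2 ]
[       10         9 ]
UV =
[     -120       -98 ]
[      -50       -70 ]

Matrix multiplication: (UV)[i][j] = sum over k of U[i][k] * V[k][j].
  (UV)[0][0] = (4)*(-5) + (-10)*(10) = -120
  (UV)[0][1] = (4)*(-2) + (-10)*(9) = -98
  (UV)[1][0] = (-10)*(-5) + (-10)*(10) = -50
  (UV)[1][1] = (-10)*(-2) + (-10)*(9) = -70
UV =
[     -120       -98 ]
[      -50       -70 ]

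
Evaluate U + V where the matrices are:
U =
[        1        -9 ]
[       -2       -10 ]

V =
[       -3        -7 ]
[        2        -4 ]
U + V =
[       -2       -16 ]
[        0       -14 ]

Matrix addition is elementwise: (U+V)[i][j] = U[i][j] + V[i][j].
  (U+V)[0][0] = (1) + (-3) = -2
  (U+V)[0][1] = (-9) + (-7) = -16
  (U+V)[1][0] = (-2) + (2) = 0
  (U+V)[1][1] = (-10) + (-4) = -14
U + V =
[       -2       -16 ]
[        0       -14 ]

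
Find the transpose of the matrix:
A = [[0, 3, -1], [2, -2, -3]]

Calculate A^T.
[[0, 2], [3, -2], [-1, -3]]

The transpose sends entry (i,j) to (j,i); rows become columns.
Row 0 of A: [0, 3, -1] -> column 0 of A^T.
Row 1 of A: [2, -2, -3] -> column 1 of A^T.
A^T = [[0, 2], [3, -2], [-1, -3]]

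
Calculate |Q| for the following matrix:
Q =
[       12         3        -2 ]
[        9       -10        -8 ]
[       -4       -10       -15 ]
det(Q) = 1601

Expand along row 0 (cofactor expansion): det(Q) = a*(e*i - f*h) - b*(d*i - f*g) + c*(d*h - e*g), where the 3×3 is [[a, b, c], [d, e, f], [g, h, i]].
Minor M_00 = (-10)*(-15) - (-8)*(-10) = 150 - 80 = 70.
Minor M_01 = (9)*(-15) - (-8)*(-4) = -135 - 32 = -167.
Minor M_02 = (9)*(-10) - (-10)*(-4) = -90 - 40 = -130.
det(Q) = (12)*(70) - (3)*(-167) + (-2)*(-130) = 840 + 501 + 260 = 1601.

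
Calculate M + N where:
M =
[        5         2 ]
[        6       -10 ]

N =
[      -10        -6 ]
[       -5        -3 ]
M + N =
[       -5        -4 ]
[        1       -13 ]

Matrix addition is elementwise: (M+N)[i][j] = M[i][j] + N[i][j].
  (M+N)[0][0] = (5) + (-10) = -5
  (M+N)[0][1] = (2) + (-6) = -4
  (M+N)[1][0] = (6) + (-5) = 1
  (M+N)[1][1] = (-10) + (-3) = -13
M + N =
[       -5        -4 ]
[        1       -13 ]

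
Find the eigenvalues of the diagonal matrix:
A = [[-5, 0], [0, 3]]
λ₁ = -5, λ₂ = 3

The characteristic polynomial of A is det(A - λI) = (-5 - λ)(3 - λ) = 0.
The roots are λ = -5 and λ = 3, so the eigenvalues are the diagonal entries.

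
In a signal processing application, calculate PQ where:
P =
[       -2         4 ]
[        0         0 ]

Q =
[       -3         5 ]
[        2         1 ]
PQ =
[       14        -6 ]
[        0         0 ]

Matrix multiplication: (PQ)[i][j] = sum over k of P[i][k] * Q[k][j].
  (PQ)[0][0] = (-2)*(-3) + (4)*(2) = 14
  (PQ)[0][1] = (-2)*(5) + (4)*(1) = -6
  (PQ)[1][0] = (0)*(-3) + (0)*(2) = 0
  (PQ)[1][1] = (0)*(5) + (0)*(1) = 0
PQ =
[       14        -6 ]
[        0         0 ]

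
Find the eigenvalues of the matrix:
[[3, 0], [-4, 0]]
λ = 0 and λ = 3

Characteristic equation: det(A - λI) = 0
λ² - (trace)λ + (det) = 0
λ² - (3)λ + (0) = 0
λ² - 3λ + 0 = 0
Solving: λ = 0, 3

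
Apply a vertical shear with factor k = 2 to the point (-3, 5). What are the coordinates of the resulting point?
(-3, -1)

Shear matrix for vertical shear with factor k = 2:
[[1, 0], [2, 1]]
Result: (-3, 5) → (-3, -1)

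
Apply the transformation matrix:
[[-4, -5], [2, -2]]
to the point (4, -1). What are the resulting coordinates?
(-11, 10)

Matrix multiplication:
[[-4, -5], [2, -2]] × [4, -1]ᵀ
= [-4×4 + -5×-1, 2×4 + -2×-1]ᵀ
= [-11.0000, 10.0000]ᵀ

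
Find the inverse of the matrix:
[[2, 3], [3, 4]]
[[-4, 3], [3, -2]]

For [[a,b],[c,d]], inverse = (1/det)·[[d,-b],[-c,a]]
det = 2·4 - 3·3 = -1
Inverse = (1/-1)·[[4, -3], [-3, 2]]
        = [[-4, 3], [3, -2]]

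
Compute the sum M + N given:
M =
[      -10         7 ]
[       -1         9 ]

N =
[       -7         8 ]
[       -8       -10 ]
M + N =
[      -17        15 ]
[       -9        -1 ]

Matrix addition is elementwise: (M+N)[i][j] = M[i][j] + N[i][j].
  (M+N)[0][0] = (-10) + (-7) = -17
  (M+N)[0][1] = (7) + (8) = 15
  (M+N)[1][0] = (-1) + (-8) = -9
  (M+N)[1][1] = (9) + (-10) = -1
M + N =
[      -17        15 ]
[       -9        -1 ]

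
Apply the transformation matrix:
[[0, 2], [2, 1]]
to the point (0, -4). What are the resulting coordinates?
(-8, -4)

Matrix multiplication:
[[0, 2], [2, 1]] × [0, -4]ᵀ
= [0×0 + 2×-4, 2×0 + 1×-4]ᵀ
= [-8.0000, -4.0000]ᵀ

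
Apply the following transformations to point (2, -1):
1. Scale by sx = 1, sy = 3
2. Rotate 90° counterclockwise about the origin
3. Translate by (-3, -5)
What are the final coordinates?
(0, -3)

Step 1: Scale → (2, -3)
Step 2: Rotate 90° → (3, 2)
Step 3: Translate → (0, -3)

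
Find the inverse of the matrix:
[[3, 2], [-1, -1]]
[[1, 2], [-1, -3]]

For [[a,b],[c,d]], inverse = (1/det)·[[d,-b],[-c,a]]
det = 3·-1 - 2·-1 = -1
Inverse = (1/-1)·[[-1, -2], [1, 3]]
        = [[1, 2], [-1, -3]]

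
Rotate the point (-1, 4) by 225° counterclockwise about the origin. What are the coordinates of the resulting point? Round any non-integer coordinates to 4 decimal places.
(3.5355, -2.1213)

Rotation matrix R(θ) = [[cos θ, -sin θ], [sin θ, cos θ]]; for θ = 225°:
R = [[-√2/2, √2/2], [-√2/2, -√2/2]]
Result: R × [-1, 4]ᵀ = [-√2/2·-1 + (√2/2)·4, -√2/2·-1 + (-√2/2)·4]ᵀ = (3.5355, -2.1213)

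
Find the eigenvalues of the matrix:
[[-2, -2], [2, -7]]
λ = -6 and λ = -3

Characteristic equation: det(A - λI) = 0
λ² - (trace)λ + (det) = 0
λ² - (-9)λ + (18) = 0
λ² + 9λ + 18 = 0
Solving: λ = -6, -3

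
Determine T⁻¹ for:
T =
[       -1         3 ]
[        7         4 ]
det(T) = -25
T⁻¹ =
[    -4/25      3/25 ]
[     7/25      1/25 ]

For a 2×2 matrix T = [[a, b], [c, d]] with det(T) ≠ 0, T⁻¹ = (1/det(T)) * [[d, -b], [-c, a]].
det(T) = (-1)*(4) - (3)*(7) = -4 - 21 = -25.
T⁻¹ = (1/-25) * [[4, -3], [-7, -1]].
Dividing each entry by -25 and reducing:
T⁻¹ =
[    -4/25      3/25 ]
[     7/25      1/25 ]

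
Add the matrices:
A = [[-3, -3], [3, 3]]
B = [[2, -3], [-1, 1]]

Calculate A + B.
[[-1, -6], [2, 4]]

Add corresponding elements:
(-3)+(2)=-1
(-3)+(-3)=-6
(3)+(-1)=2
(3)+(1)=4
A + B = [[-1, -6], [2, 4]]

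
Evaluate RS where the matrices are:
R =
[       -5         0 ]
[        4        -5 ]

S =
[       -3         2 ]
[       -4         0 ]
RS =
[       15       -10 ]
[        8         8 ]

Matrix multiplication: (RS)[i][j] = sum over k of R[i][k] * S[k][j].
  (RS)[0][0] = (-5)*(-3) + (0)*(-4) = 15
  (RS)[0][1] = (-5)*(2) + (0)*(0) = -10
  (RS)[1][0] = (4)*(-3) + (-5)*(-4) = 8
  (RS)[1][1] = (4)*(2) + (-5)*(0) = 8
RS =
[       15       -10 ]
[        8         8 ]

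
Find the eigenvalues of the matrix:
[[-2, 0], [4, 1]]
λ = -2 and λ = 1

Characteristic equation: det(A - λI) = 0
λ² - (trace)λ + (det) = 0
λ² - (-1)λ + (-2) = 0
λ² + 1λ - 2 = 0
Solving: λ = -2, 1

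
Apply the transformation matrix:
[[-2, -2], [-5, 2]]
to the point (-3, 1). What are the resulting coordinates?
(4, 17)

Matrix multiplication:
[[-2, -2], [-5, 2]] × [-3, 1]ᵀ
= [-2×-3 + -2×1, -5×-3 + 2×1]ᵀ
= [4.0000, 17.0000]ᵀ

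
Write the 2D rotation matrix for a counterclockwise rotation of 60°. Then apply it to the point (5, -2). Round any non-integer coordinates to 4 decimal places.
R = [[1/2, -√3/2], [√3/2, 1/2]]; R·(5, -2) = (4.2321, 3.3301)

Rotation matrix formula: R(θ) = [[cos θ, -sin θ], [sin θ, cos θ]]
For θ = 60°:
cos(60°) = 1/2
sin(60°) = √3/2
R = [[1/2, -√3/2], [√3/2, 1/2]]
Apply to (5, -2): [1/2·5 + (-√3/2)·-2, √3/2·5 + 1/2·-2] = (4.2321, 3.3301)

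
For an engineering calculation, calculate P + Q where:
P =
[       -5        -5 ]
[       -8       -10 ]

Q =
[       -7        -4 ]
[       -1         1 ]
P + Q =
[      -12        -9 ]
[       -9        -9 ]

Matrix addition is elementwise: (P+Q)[i][j] = P[i][j] + Q[i][j].
  (P+Q)[0][0] = (-5) + (-7) = -12
  (P+Q)[0][1] = (-5) + (-4) = -9
  (P+Q)[1][0] = (-8) + (-1) = -9
  (P+Q)[1][1] = (-10) + (1) = -9
P + Q =
[      -12        -9 ]
[       -9        -9 ]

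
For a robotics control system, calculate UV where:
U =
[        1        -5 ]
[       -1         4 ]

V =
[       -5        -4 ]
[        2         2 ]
UV =
[      -15       -14 ]
[       13        12 ]

Matrix multiplication: (UV)[i][j] = sum over k of U[i][k] * V[k][j].
  (UV)[0][0] = (1)*(-5) + (-5)*(2) = -15
  (UV)[0][1] = (1)*(-4) + (-5)*(2) = -14
  (UV)[1][0] = (-1)*(-5) + (4)*(2) = 13
  (UV)[1][1] = (-1)*(-4) + (4)*(2) = 12
UV =
[      -15       -14 ]
[       13        12 ]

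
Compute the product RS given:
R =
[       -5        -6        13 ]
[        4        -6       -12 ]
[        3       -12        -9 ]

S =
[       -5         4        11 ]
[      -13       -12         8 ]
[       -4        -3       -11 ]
RS =
[       51        13      -246 ]
[      106       124       128 ]
[      177       183        36 ]

Matrix multiplication: (RS)[i][j] = sum over k of R[i][k] * S[k][j].
  (RS)[0][0] = (-5)*(-5) + (-6)*(-13) + (13)*(-4) = 51
  (RS)[0][1] = (-5)*(4) + (-6)*(-12) + (13)*(-3) = 13
  (RS)[0][2] = (-5)*(11) + (-6)*(8) + (13)*(-11) = -246
  (RS)[1][0] = (4)*(-5) + (-6)*(-13) + (-12)*(-4) = 106
  (RS)[1][1] = (4)*(4) + (-6)*(-12) + (-12)*(-3) = 124
  (RS)[1][2] = (4)*(11) + (-6)*(8) + (-12)*(-11) = 128
  (RS)[2][0] = (3)*(-5) + (-12)*(-13) + (-9)*(-4) = 177
  (RS)[2][1] = (3)*(4) + (-12)*(-12) + (-9)*(-3) = 183
  (RS)[2][2] = (3)*(11) + (-12)*(8) + (-9)*(-11) = 36
RS =
[       51        13      -246 ]
[      106       124       128 ]
[      177       183        36 ]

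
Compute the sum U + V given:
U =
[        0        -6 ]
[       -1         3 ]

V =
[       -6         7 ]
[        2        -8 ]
U + V =
[       -6         1 ]
[        1        -5 ]

Matrix addition is elementwise: (U+V)[i][j] = U[i][j] + V[i][j].
  (U+V)[0][0] = (0) + (-6) = -6
  (U+V)[0][1] = (-6) + (7) = 1
  (U+V)[1][0] = (-1) + (2) = 1
  (U+V)[1][1] = (3) + (-8) = -5
U + V =
[       -6         1 ]
[        1        -5 ]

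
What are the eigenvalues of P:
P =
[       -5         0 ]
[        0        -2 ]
λ = -5, -2

Solve det(P - λI) = 0. For a 2×2 matrix the characteristic equation is λ² - (trace)λ + det = 0.
trace(P) = a + d = -5 - 2 = -7.
det(P) = a*d - b*c = (-5)*(-2) - (0)*(0) = 10 - 0 = 10.
Characteristic equation: λ² - (-7)λ + (10) = 0.
Discriminant = (-7)² - 4*(10) = 49 - 40 = 9.
λ = (-7 ± √9) / 2 = (-7 ± 3) / 2 = -5, -2.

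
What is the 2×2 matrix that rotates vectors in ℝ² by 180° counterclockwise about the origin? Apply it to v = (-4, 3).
R = [[-1, 0], [0, -1]]; R·v = (4, -3)

A counterclockwise rotation by angle θ in ℝ² has matrix R(θ) = [[cos θ, -sin θ], [sin θ, cos θ]].
For θ = 180°: cos θ = -1, sin θ = 0.
R(180°) = [[-1, 0], [0, -1]].
R·v = [-1·-4 + (0)·3, 0·-4 + -1·3] = (4, -3).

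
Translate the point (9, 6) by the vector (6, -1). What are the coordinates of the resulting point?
(15, 5)

Translation by (6, -1):
x' = 9 + 6 = 15
y' = 6 + -1 = 5
Homogeneous matrix: [[1, 0, 6], [0, 1, -1], [0, 0, 1]]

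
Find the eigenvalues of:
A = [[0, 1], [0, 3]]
λ = 0, 3

Solve det(A - λI) = 0. For a 2×2 matrix this is λ² - (trace)λ + det = 0.
trace(A) = 0 + 3 = 3.
det(A) = (0)*(3) - (1)*(0) = 0 - 0 = 0.
Characteristic equation: λ² - (3)λ + (0) = 0.
Discriminant: (3)² - 4*(0) = 9 - 0 = 9.
Roots: λ = (3 ± √9) / 2 = 0, 3.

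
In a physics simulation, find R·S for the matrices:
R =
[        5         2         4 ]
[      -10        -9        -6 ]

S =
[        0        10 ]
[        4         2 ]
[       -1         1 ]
RS =
[        4        58 ]
[      -30      -124 ]

Matrix multiplication: (RS)[i][j] = sum over k of R[i][k] * S[k][j].
  (RS)[0][0] = (5)*(0) + (2)*(4) + (4)*(-1) = 4
  (RS)[0][1] = (5)*(10) + (2)*(2) + (4)*(1) = 58
  (RS)[1][0] = (-10)*(0) + (-9)*(4) + (-6)*(-1) = -30
  (RS)[1][1] = (-10)*(10) + (-9)*(2) + (-6)*(1) = -124
RS =
[        4        58 ]
[      -30      -124 ]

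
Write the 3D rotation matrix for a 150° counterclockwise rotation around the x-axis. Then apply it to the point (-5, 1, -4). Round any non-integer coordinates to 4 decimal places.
R = [[1, 0, 0], [0, -√3/2, -1/2], [0, 1/2, -√3/2]]; R·(-5, 1, -4) = (-5.0000, 1.1340, 3.9641)

Rotation matrix for 150° around x-axis:
cos(150°) = -√3/2, sin(150°) = 1/2
R = [[1, 0, 0], [0, -√3/2, -1/2], [0, 1/2, -√3/2]]
Apply to (-5, 1, -4): R·[-5, 1, -4]ᵀ = (-5.0000, 1.1340, 3.9641)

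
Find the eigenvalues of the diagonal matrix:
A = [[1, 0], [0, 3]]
λ₁ = 1, λ₂ = 3

The characteristic polynomial of A is det(A - λI) = (1 - λ)(3 - λ) = 0.
The roots are λ = 1 and λ = 3, so the eigenvalues are the diagonal entries.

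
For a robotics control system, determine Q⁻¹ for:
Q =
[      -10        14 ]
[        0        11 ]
det(Q) = -110
Q⁻¹ =
[    -1/10      7/55 ]
[        0      1/11 ]

For a 2×2 matrix Q = [[a, b], [c, d]] with det(Q) ≠ 0, Q⁻¹ = (1/det(Q)) * [[d, -b], [-c, a]].
det(Q) = (-10)*(11) - (14)*(0) = -110 - 0 = -110.
Q⁻¹ = (1/-110) * [[11, -14], [0, -10]].
Dividing each entry by -110 and reducing:
Q⁻¹ =
[    -1/10      7/55 ]
[        0      1/11 ]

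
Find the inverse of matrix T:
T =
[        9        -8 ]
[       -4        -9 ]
det(T) = -113
T⁻¹ =
[    9/113    -8/113 ]
[   -4/113    -9/113 ]

For a 2×2 matrix T = [[a, b], [c, d]] with det(T) ≠ 0, T⁻¹ = (1/det(T)) * [[d, -b], [-c, a]].
det(T) = (9)*(-9) - (-8)*(-4) = -81 - 32 = -113.
T⁻¹ = (1/-113) * [[-9, 8], [4, 9]].
Dividing each entry by -113 and reducing:
T⁻¹ =
[    9/113    -8/113 ]
[   -4/113    -9/113 ]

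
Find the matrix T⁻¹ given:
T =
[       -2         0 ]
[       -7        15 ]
det(T) = -30
T⁻¹ =
[     -1/2         0 ]
[    -7/30      1/15 ]

For a 2×2 matrix T = [[a, b], [c, d]] with det(T) ≠ 0, T⁻¹ = (1/det(T)) * [[d, -b], [-c, a]].
det(T) = (-2)*(15) - (0)*(-7) = -30 - 0 = -30.
T⁻¹ = (1/-30) * [[15, 0], [7, -2]].
Dividing each entry by -30 and reducing:
T⁻¹ =
[     -1/2         0 ]
[    -7/30      1/15 ]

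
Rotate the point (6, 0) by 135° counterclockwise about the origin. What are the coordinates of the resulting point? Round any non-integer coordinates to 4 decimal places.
(-4.2426, 4.2426)

Rotation matrix R(θ) = [[cos θ, -sin θ], [sin θ, cos θ]]; for θ = 135°:
R = [[-√2/2, -√2/2], [√2/2, -√2/2]]
Result: R × [6, 0]ᵀ = [-√2/2·6 + (-√2/2)·0, √2/2·6 + (-√2/2)·0]ᵀ = (-4.2426, 4.2426)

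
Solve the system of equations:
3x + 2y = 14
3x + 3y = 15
x = 4, y = 1

Use elimination (row reduction):
Equation 1: 3x + 2y = 14.
Equation 2: 3x + 3y = 15.
Multiply Eq1 by 3 and Eq2 by 3: 9x + 6y = 42;  9x + 9y = 45.
Subtract: (3)y = 3, so y = 1.
Back-substitute into Eq1: 3x + 2*(1) = 14, so x = 4.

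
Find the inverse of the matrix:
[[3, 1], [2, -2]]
[[1/4, 1/8], [1/4, -3/8]]

For [[a,b],[c,d]], inverse = (1/det)·[[d,-b],[-c,a]]
det = 3·-2 - 1·2 = -8
Inverse = (1/-8)·[[-2, -1], [-2, 3]]
        = [[1/4, 1/8], [1/4, -3/8]]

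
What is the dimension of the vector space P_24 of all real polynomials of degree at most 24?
Dimension = 25

A polynomial of degree at most 24 can be written as a₀ + a₁x + a₂x² + … + a_24x^24, with 25 free coefficients a₀, …, a_24.
The set {1, x, x², …, x^24} is a basis: it spans P_24 (every such polynomial is a linear combination of these) and is linearly independent (a polynomial is zero iff all its coefficients are zero).
Therefore dim(P_24) = 24 + 1 = 25.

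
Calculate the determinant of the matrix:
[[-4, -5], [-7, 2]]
-43

For a 2×2 matrix [[a, b], [c, d]], det = ad - bc
det = (-4)(2) - (-5)(-7) = -8 - 35 = -43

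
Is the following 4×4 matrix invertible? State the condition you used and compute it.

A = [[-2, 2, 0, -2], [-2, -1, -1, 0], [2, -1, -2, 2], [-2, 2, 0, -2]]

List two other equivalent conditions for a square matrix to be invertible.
No, not invertible; det(A) = 0 (two rows are equal, so the rows are linearly dependent). Equivalent conditions (failing for this A): rank(A) < 4; Ax = 0 has non-trivial solutions; 0 is an eigenvalue; the columns are linearly dependent.

To check invertibility, compute det(A).
In this matrix, row 0 and the last row are identical, so one row is a scalar multiple of another and the rows are linearly dependent.
A matrix with linearly dependent rows has det = 0 and is not invertible.
Equivalent failed conditions:
- rank(A) < 4.
- Ax = 0 has non-trivial solutions.
- 0 is an eigenvalue.
- The columns are linearly dependent.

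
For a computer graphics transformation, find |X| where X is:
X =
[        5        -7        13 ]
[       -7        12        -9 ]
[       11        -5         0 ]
det(X) = -793

Expand along row 0 (cofactor expansion): det(X) = a*(e*i - f*h) - b*(d*i - f*g) + c*(d*h - e*g), where the 3×3 is [[a, b, c], [d, e, f], [g, h, i]].
Minor M_00 = (12)*(0) - (-9)*(-5) = 0 - 45 = -45.
Minor M_01 = (-7)*(0) - (-9)*(11) = 0 + 99 = 99.
Minor M_02 = (-7)*(-5) - (12)*(11) = 35 - 132 = -97.
det(X) = (5)*(-45) - (-7)*(99) + (13)*(-97) = -225 + 693 - 1261 = -793.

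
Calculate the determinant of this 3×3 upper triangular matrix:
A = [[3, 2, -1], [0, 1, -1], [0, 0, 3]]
9

The determinant of a triangular matrix is the product of its diagonal entries (the off-diagonal entries above the diagonal do not affect it).
det(A) = (3) * (1) * (3) = 9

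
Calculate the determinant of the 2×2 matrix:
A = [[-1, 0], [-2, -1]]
1

For A = [[a, b], [c, d]], det(A) = a*d - b*c.
det(A) = (-1)*(-1) - (0)*(-2) = 1 - 0 = 1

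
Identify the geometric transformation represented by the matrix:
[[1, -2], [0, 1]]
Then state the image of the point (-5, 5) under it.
horizontal shear with factor -2; image of (-5, 5) is (-15, 5)

The matrix [[1, k], [0, 1]] sends (x, y) to (x + -2y, y), leaving the y-coordinate fixed: a horizontal shear.
The matrix [[1, -2], [0, 1]] represents: horizontal shear with factor -2.
Applying it to (-5, 5): [1·-5 + -2·5, 0·-5 + 1·5] = (-15, 5).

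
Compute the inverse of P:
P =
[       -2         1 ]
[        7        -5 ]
det(P) = 3
P⁻¹ =
[     -5/3      -1/3 ]
[     -7/3      -2/3 ]

For a 2×2 matrix P = [[a, b], [c, d]] with det(P) ≠ 0, P⁻¹ = (1/det(P)) * [[d, -b], [-c, a]].
det(P) = (-2)*(-5) - (1)*(7) = 10 - 7 = 3.
P⁻¹ = (1/3) * [[-5, -1], [-7, -2]].
Dividing each entry by 3 and reducing:
P⁻¹ =
[     -5/3      -1/3 ]
[     -7/3      -2/3 ]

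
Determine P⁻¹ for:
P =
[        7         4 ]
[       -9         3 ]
det(P) = 57
P⁻¹ =
[     1/19     -4/57 ]
[     3/19      7/57 ]

For a 2×2 matrix P = [[a, b], [c, d]] with det(P) ≠ 0, P⁻¹ = (1/det(P)) * [[d, -b], [-c, a]].
det(P) = (7)*(3) - (4)*(-9) = 21 + 36 = 57.
P⁻¹ = (1/57) * [[3, -4], [9, 7]].
Dividing each entry by 57 and reducing:
P⁻¹ =
[     1/19     -4/57 ]
[     3/19      7/57 ]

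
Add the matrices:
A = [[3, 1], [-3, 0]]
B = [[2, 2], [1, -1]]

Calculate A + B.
[[5, 3], [-2, -1]]

Add corresponding elements:
(3)+(2)=5
(1)+(2)=3
(-3)+(1)=-2
(0)+(-1)=-1
A + B = [[5, 3], [-2, -1]]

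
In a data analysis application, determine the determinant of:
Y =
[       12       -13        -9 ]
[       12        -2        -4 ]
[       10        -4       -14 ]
det(Y) = -1268

Expand along row 0 (cofactor expansion): det(Y) = a*(e*i - f*h) - b*(d*i - f*g) + c*(d*h - e*g), where the 3×3 is [[a, b, c], [d, e, f], [g, h, i]].
Minor M_00 = (-2)*(-14) - (-4)*(-4) = 28 - 16 = 12.
Minor M_01 = (12)*(-14) - (-4)*(10) = -168 + 40 = -128.
Minor M_02 = (12)*(-4) - (-2)*(10) = -48 + 20 = -28.
det(Y) = (12)*(12) - (-13)*(-128) + (-9)*(-28) = 144 - 1664 + 252 = -1268.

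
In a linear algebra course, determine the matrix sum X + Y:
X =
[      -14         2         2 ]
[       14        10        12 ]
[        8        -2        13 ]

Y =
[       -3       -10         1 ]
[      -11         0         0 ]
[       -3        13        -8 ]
X + Y =
[      -17        -8         3 ]
[        3        10        12 ]
[        5        11         5 ]

Matrix addition is elementwise: (X+Y)[i][j] = X[i][j] + Y[i][j].
  (X+Y)[0][0] = (-14) + (-3) = -17
  (X+Y)[0][1] = (2) + (-10) = -8
  (X+Y)[0][2] = (2) + (1) = 3
  (X+Y)[1][0] = (14) + (-11) = 3
  (X+Y)[1][1] = (10) + (0) = 10
  (X+Y)[1][2] = (12) + (0) = 12
  (X+Y)[2][0] = (8) + (-3) = 5
  (X+Y)[2][1] = (-2) + (13) = 11
  (X+Y)[2][2] = (13) + (-8) = 5
X + Y =
[      -17        -8         3 ]
[        3        10        12 ]
[        5        11         5 ]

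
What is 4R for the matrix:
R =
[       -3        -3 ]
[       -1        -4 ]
4R =
[      -12       -12 ]
[       -4       -16 ]

Scalar multiplication is elementwise: (4R)[i][j] = 4 * R[i][j].
  (4R)[0][0] = 4 * (-3) = -12
  (4R)[0][1] = 4 * (-3) = -12
  (4R)[1][0] = 4 * (-1) = -4
  (4R)[1][1] = 4 * (-4) = -16
4R =
[      -12       -12 ]
[       -4       -16 ]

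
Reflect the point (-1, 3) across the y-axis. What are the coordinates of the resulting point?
(1, 3)

Reflection across y-axis: (-1, 3) → (1, 3)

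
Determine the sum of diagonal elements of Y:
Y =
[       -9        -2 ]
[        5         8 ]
tr(Y) = -9 + 8 = -1

The trace of a square matrix is the sum of its diagonal entries.
Diagonal entries of Y: Y[0][0] = -9, Y[1][1] = 8.
tr(Y) = -9 + 8 = -1.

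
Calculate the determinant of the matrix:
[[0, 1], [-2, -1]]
2

For a 2×2 matrix [[a, b], [c, d]], det = ad - bc
det = (0)(-1) - (1)(-2) = 0 - -2 = 2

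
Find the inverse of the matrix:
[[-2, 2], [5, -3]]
[[3/4, 1/2], [5/4, 1/2]]

For [[a,b],[c,d]], inverse = (1/det)·[[d,-b],[-c,a]]
det = -2·-3 - 2·5 = -4
Inverse = (1/-4)·[[-3, -2], [-5, -2]]
        = [[3/4, 1/2], [5/4, 1/2]]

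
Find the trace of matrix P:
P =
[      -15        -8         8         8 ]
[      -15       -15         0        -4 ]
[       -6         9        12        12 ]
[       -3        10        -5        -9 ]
tr(P) = -15 - 15 + 12 - 9 = -27

The trace of a square matrix is the sum of its diagonal entries.
Diagonal entries of P: P[0][0] = -15, P[1][1] = -15, P[2][2] = 12, P[3][3] = -9.
tr(P) = -15 - 15 + 12 - 9 = -27.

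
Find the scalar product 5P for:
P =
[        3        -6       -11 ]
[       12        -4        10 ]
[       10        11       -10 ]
5P =
[       15       -30       -55 ]
[       60       -20        50 ]
[       50        55       -50 ]

Scalar multiplication is elementwise: (5P)[i][j] = 5 * P[i][j].
  (5P)[0][0] = 5 * (3) = 15
  (5P)[0][1] = 5 * (-6) = -30
  (5P)[0][2] = 5 * (-11) = -55
  (5P)[1][0] = 5 * (12) = 60
  (5P)[1][1] = 5 * (-4) = -20
  (5P)[1][2] = 5 * (10) = 50
  (5P)[2][0] = 5 * (10) = 50
  (5P)[2][1] = 5 * (11) = 55
  (5P)[2][2] = 5 * (-10) = -50
5P =
[       15       -30       -55 ]
[       60       -20        50 ]
[       50        55       -50 ]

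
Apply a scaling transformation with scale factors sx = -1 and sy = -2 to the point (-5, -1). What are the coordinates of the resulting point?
(5, 2)

Scaling matrix:
[[-1, 0], [0, -2]]
Result: (-5 × -1, -1 × -2) = (5, 2)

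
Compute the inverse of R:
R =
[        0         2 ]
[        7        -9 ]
det(R) = -14
R⁻¹ =
[     9/14       1/7 ]
[      1/2         0 ]

For a 2×2 matrix R = [[a, b], [c, d]] with det(R) ≠ 0, R⁻¹ = (1/det(R)) * [[d, -b], [-c, a]].
det(R) = (0)*(-9) - (2)*(7) = 0 - 14 = -14.
R⁻¹ = (1/-14) * [[-9, -2], [-7, 0]].
Dividing each entry by -14 and reducing:
R⁻¹ =
[     9/14       1/7 ]
[      1/2         0 ]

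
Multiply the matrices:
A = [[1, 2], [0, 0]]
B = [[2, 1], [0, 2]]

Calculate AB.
[[2, 5], [0, 0]]

Each entry (i,j) of AB = sum over k of A[i][k]*B[k][j].
(AB)[0][0] = (1)*(2) + (2)*(0) = 2
(AB)[0][1] = (1)*(1) + (2)*(2) = 5
(AB)[1][0] = (0)*(2) + (0)*(0) = 0
(AB)[1][1] = (0)*(1) + (0)*(2) = 0
AB = [[2, 5], [0, 0]]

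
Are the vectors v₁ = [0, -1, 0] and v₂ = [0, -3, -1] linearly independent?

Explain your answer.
Yes, linearly independent

Two vectors are linearly dependent iff one is a scalar multiple of the other.
No single scalar k satisfies v₂ = k·v₁ (the ratios of corresponding entries disagree), so v₁ and v₂ are linearly independent.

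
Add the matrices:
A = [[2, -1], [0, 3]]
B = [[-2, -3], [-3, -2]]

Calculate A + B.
[[0, -4], [-3, 1]]

Add corresponding elements:
(2)+(-2)=0
(-1)+(-3)=-4
(0)+(-3)=-3
(3)+(-2)=1
A + B = [[0, -4], [-3, 1]]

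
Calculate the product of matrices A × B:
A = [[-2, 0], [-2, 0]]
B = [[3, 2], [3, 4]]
[[-6, -4], [-6, -4]]

Matrix multiplication:
C[0][0] = -2×3 + 0×3 = -6
C[0][1] = -2×2 + 0×4 = -4
C[1][0] = -2×3 + 0×3 = -6
C[1][1] = -2×2 + 0×4 = -4
Result: [[-6, -4], [-6, -4]]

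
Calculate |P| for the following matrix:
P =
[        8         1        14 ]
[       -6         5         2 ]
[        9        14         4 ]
det(P) = -1828

Expand along row 0 (cofactor expansion): det(P) = a*(e*i - f*h) - b*(d*i - f*g) + c*(d*h - e*g), where the 3×3 is [[a, b, c], [d, e, f], [g, h, i]].
Minor M_00 = (5)*(4) - (2)*(14) = 20 - 28 = -8.
Minor M_01 = (-6)*(4) - (2)*(9) = -24 - 18 = -42.
Minor M_02 = (-6)*(14) - (5)*(9) = -84 - 45 = -129.
det(P) = (8)*(-8) - (1)*(-42) + (14)*(-129) = -64 + 42 - 1806 = -1828.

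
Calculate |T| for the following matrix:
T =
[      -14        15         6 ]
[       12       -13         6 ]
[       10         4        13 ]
det(T) = 2330

Expand along row 0 (cofactor expansion): det(T) = a*(e*i - f*h) - b*(d*i - f*g) + c*(d*h - e*g), where the 3×3 is [[a, b, c], [d, e, f], [g, h, i]].
Minor M_00 = (-13)*(13) - (6)*(4) = -169 - 24 = -193.
Minor M_01 = (12)*(13) - (6)*(10) = 156 - 60 = 96.
Minor M_02 = (12)*(4) - (-13)*(10) = 48 + 130 = 178.
det(T) = (-14)*(-193) - (15)*(96) + (6)*(178) = 2702 - 1440 + 1068 = 2330.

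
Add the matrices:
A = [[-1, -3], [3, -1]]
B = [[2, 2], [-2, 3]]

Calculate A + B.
[[1, -1], [1, 2]]

Add corresponding elements:
(-1)+(2)=1
(-3)+(2)=-1
(3)+(-2)=1
(-1)+(3)=2
A + B = [[1, -1], [1, 2]]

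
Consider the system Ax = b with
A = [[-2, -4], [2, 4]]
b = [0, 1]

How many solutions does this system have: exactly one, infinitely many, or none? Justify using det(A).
No solution

det(A) = (-2)*(4) - (-4)*(2) = 0, so A is singular.
The column space of A is span(column 1) = span([-2, 2]).
b = [0, 1] is not a scalar multiple of column 1, so b ∉ column space and the system is inconsistent — no solution.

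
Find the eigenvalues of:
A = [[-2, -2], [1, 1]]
λ = -1, 0

Solve det(A - λI) = 0. For a 2×2 matrix this is λ² - (trace)λ + det = 0.
trace(A) = -2 + 1 = -1.
det(A) = (-2)*(1) - (-2)*(1) = -2 + 2 = 0.
Characteristic equation: λ² - (-1)λ + (0) = 0.
Discriminant: (-1)² - 4*(0) = 1 - 0 = 1.
Roots: λ = (-1 ± √1) / 2 = -1, 0.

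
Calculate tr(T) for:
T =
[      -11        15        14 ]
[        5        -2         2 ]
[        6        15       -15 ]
tr(T) = -11 - 2 - 15 = -28

The trace of a square matrix is the sum of its diagonal entries.
Diagonal entries of T: T[0][0] = -11, T[1][1] = -2, T[2][2] = -15.
tr(T) = -11 - 2 - 15 = -28.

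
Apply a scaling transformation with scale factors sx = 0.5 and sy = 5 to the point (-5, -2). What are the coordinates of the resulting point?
(-2.5, -10)

Scaling matrix:
[[0.50, 0], [0, 5]]
Result: (-5 × 0.5, -2 × 5) = (-2.5, -10)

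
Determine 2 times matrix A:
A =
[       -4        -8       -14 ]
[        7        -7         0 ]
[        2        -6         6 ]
2A =
[       -8       -16       -28 ]
[       14       -14         0 ]
[        4       -12        12 ]

Scalar multiplication is elementwise: (2A)[i][j] = 2 * A[i][j].
  (2A)[0][0] = 2 * (-4) = -8
  (2A)[0][1] = 2 * (-8) = -16
  (2A)[0][2] = 2 * (-14) = -28
  (2A)[1][0] = 2 * (7) = 14
  (2A)[1][1] = 2 * (-7) = -14
  (2A)[1][2] = 2 * (0) = 0
  (2A)[2][0] = 2 * (2) = 4
  (2A)[2][1] = 2 * (-6) = -12
  (2A)[2][2] = 2 * (6) = 12
2A =
[       -8       -16       -28 ]
[       14       -14         0 ]
[        4       -12        12 ]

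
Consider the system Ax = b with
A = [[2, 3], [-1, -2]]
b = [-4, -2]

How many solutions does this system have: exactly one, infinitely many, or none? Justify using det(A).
Exactly one solution

Compute det(A) = (2)*(-2) - (3)*(-1) = -1.
Because det(A) ≠ 0, A is invertible and Ax = b has a unique solution for every b (here x = A⁻¹ b).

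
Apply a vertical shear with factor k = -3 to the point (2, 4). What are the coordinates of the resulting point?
(2, -2)

Shear matrix for vertical shear with factor k = -3:
[[1, 0], [-3, 1]]
Result: (2, 4) → (2, -2)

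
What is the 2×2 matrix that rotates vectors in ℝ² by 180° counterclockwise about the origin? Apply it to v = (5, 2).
R = [[-1, 0], [0, -1]]; R·v = (-5, -2)

A counterclockwise rotation by angle θ in ℝ² has matrix R(θ) = [[cos θ, -sin θ], [sin θ, cos θ]].
For θ = 180°: cos θ = -1, sin θ = 0.
R(180°) = [[-1, 0], [0, -1]].
R·v = [-1·5 + (0)·2, 0·5 + -1·2] = (-5, -2).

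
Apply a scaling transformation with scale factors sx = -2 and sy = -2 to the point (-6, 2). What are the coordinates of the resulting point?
(12, -4)

Scaling matrix:
[[-2, 0], [0, -2]]
Result: (-6 × -2, 2 × -2) = (12, -4)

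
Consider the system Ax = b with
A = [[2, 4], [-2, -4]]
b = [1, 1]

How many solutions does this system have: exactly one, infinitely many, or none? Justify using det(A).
No solution

det(A) = (2)*(-4) - (4)*(-2) = 0, so A is singular.
The column space of A is span(column 1) = span([2, -2]).
b = [1, 1] is not a scalar multiple of column 1, so b ∉ column space and the system is inconsistent — no solution.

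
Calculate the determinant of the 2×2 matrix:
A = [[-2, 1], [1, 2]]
-5

For A = [[a, b], [c, d]], det(A) = a*d - b*c.
det(A) = (-2)*(2) - (1)*(1) = -4 - 1 = -5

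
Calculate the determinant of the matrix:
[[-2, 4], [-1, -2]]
8

For a 2×2 matrix [[a, b], [c, d]], det = ad - bc
det = (-2)(-2) - (4)(-1) = 4 - -4 = 8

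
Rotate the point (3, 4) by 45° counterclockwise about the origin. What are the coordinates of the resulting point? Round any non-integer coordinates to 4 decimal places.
(-0.7071, 4.9497)

Rotation matrix R(θ) = [[cos θ, -sin θ], [sin θ, cos θ]]; for θ = 45°:
R = [[√2/2, -√2/2], [√2/2, √2/2]]
Result: R × [3, 4]ᵀ = [√2/2·3 + (-√2/2)·4, √2/2·3 + (√2/2)·4]ᵀ = (-0.7071, 4.9497)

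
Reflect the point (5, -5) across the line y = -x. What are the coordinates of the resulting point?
(5, -5)

Reflection across line y = -x: (5, -5) → (5, -5)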